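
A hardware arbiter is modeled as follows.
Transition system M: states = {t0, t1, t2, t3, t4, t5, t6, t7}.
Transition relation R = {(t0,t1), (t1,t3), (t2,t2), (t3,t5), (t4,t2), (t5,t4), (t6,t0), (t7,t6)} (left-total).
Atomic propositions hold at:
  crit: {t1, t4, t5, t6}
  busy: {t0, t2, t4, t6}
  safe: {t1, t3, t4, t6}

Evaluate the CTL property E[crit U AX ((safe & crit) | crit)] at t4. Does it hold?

Sat(safe & crit) = {t1, t4, t6}
Sat((safe & crit) | crit) = {t1, t4, t5, t6}
Sat(AX ((safe & crit) | crit)) = {s : every successor in {t1, t4, t5, t6}} = {t0, t3, t5, t7}
E[crit U AX ((safe & crit) | crit)]: least fixpoint, start Z0 = Sat(AX ((safe & crit) | crit)) = {t0, t3, t5, t7}, add states in Sat(crit) with some successor in Z. Z1 = {t0, t1, t3, t5, t6, t7}; fixed.
Sat(E[crit U AX ((safe & crit) | crit)]) = {t0, t1, t3, t5, t6, t7}
t4 ∉ Sat(E[crit U AX ((safe & crit) | crit)]) = {t0, t1, t3, t5, t6, t7}, so the formula does not hold at t4.

No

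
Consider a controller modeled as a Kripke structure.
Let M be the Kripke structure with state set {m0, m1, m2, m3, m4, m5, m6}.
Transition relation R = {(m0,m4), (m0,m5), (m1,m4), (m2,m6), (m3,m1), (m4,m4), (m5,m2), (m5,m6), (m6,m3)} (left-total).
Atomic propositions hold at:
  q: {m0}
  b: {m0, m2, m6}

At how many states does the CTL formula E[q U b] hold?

E[q U b]: least fixpoint, start Z0 = Sat(b) = {m0, m2, m6}, add states in Sat(q) with some successor in Z. Already a fixed point.
Sat(E[q U b]) = {m0, m2, m6}
|Sat(E[q U b])| = |{m0, m2, m6}| = 3.

3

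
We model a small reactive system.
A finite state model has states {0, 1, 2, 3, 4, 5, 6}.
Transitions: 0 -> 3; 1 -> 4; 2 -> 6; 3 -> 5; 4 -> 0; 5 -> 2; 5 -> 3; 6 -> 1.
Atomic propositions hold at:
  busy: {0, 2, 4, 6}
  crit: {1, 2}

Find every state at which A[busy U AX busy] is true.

Sat(AX busy) = {s : every successor in {0, 2, 4, 6}} = {1, 2, 4}
A[busy U AX busy]: least fixpoint, start Z0 = Sat(AX busy) = {1, 2, 4}, add states in Sat(busy) with every successor in Z. Z1 = {1, 2, 4, 6}; fixed.
Sat(A[busy U AX busy]) = {1, 2, 4, 6}

{1, 2, 4, 6}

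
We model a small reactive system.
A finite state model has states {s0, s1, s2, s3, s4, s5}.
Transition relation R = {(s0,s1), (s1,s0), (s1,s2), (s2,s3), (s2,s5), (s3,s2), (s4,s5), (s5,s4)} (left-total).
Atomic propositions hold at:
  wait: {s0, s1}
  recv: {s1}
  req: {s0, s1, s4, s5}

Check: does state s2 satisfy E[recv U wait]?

E[recv U wait]: least fixpoint, start Z0 = Sat(wait) = {s0, s1}, add states in Sat(recv) with some successor in Z. Already a fixed point.
Sat(E[recv U wait]) = {s0, s1}
s2 ∉ Sat(E[recv U wait]) = {s0, s1}, so the formula does not hold at s2.

No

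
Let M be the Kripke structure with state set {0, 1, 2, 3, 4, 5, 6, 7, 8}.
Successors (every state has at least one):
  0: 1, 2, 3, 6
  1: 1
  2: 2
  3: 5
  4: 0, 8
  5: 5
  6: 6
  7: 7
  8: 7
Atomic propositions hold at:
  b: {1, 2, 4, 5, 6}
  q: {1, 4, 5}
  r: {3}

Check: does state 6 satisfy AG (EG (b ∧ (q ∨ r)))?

No

Sat(q ∨ r) = {1, 3, 4, 5}
Sat(b ∧ (q ∨ r)) = {1, 4, 5}
EG (b ∧ (q ∨ r)): greatest fixpoint, start Z0 = {1, 4, 5}, keep only states in Sat with some successor in Z. Z1 = {1, 5}; fixed.
Sat(EG (b ∧ (q ∨ r))) = {1, 5}
AG (EG (b ∧ (q ∨ r))): greatest fixpoint, start Z0 = {1, 5}, keep only states in Sat with every successor in Z. Already a fixed point.
Sat(AG (EG (b ∧ (q ∨ r)))) = {1, 5}
6 ∉ Sat(AG (EG (b ∧ (q ∨ r)))) = {1, 5}, so the formula does not hold at 6.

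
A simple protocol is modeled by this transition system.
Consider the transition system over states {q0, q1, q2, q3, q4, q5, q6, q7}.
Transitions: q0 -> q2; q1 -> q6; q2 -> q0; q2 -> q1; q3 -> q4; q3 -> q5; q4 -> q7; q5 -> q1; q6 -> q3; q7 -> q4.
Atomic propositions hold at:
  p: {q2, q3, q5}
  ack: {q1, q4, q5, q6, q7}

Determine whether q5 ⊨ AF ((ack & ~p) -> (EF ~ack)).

Yes

Sat(~p) = {q0, q1, q4, q6, q7}
Sat(ack & ~p) = {q1, q4, q6, q7}
Sat(~ack) = {q0, q2, q3}
EF ~ack: least fixpoint, start Z0 = {q0, q2, q3}, add states with some successor in Z. Z1 = {q0, q2, q3, q6}; Z2 = {q0, q1, q2, q3, q6}; Z3 = {q0, q1, q2, q3, q5, q6}; fixed.
Sat(EF ~ack) = {q0, q1, q2, q3, q5, q6}
Sat((ack & ~p) -> (EF ~ack)) = {q0, q1, q2, q3, q5, q6}
AF ((ack & ~p) -> (EF ~ack)): least fixpoint, start Z0 = {q0, q1, q2, q3, q5, q6}, add states with every successor in Z. Already a fixed point.
Sat(AF ((ack & ~p) -> (EF ~ack))) = {q0, q1, q2, q3, q5, q6}
q5 ∈ Sat(AF ((ack & ~p) -> (EF ~ack))) = {q0, q1, q2, q3, q5, q6}, so the formula holds at q5.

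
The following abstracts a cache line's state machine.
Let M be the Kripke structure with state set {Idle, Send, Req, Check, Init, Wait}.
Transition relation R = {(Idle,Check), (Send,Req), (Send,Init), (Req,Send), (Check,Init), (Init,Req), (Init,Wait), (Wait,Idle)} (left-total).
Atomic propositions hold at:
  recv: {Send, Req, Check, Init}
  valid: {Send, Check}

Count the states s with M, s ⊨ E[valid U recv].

E[valid U recv]: least fixpoint, start Z0 = Sat(recv) = {Send, Req, Check, Init}, add states in Sat(valid) with some successor in Z. Already a fixed point.
Sat(E[valid U recv]) = {Send, Req, Check, Init}
|Sat(E[valid U recv])| = |{Send, Req, Check, Init}| = 4.

4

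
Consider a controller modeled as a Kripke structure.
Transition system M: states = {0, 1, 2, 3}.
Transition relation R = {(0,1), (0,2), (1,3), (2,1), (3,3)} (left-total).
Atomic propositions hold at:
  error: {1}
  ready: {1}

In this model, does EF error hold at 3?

No

EF error: least fixpoint, start Z0 = {1}, add states with some successor in Z. Z1 = {0, 1, 2}; fixed.
Sat(EF error) = {0, 1, 2}
3 ∉ Sat(EF error) = {0, 1, 2}, so the formula does not hold at 3.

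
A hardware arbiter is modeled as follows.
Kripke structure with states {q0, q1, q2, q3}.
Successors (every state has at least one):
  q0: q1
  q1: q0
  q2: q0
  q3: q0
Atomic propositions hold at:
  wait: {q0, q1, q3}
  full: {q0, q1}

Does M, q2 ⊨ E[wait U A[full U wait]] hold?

No

A[full U wait]: least fixpoint, start Z0 = Sat(wait) = {q0, q1, q3}, add states in Sat(full) with every successor in Z. Already a fixed point.
Sat(A[full U wait]) = {q0, q1, q3}
E[wait U A[full U wait]]: least fixpoint, start Z0 = Sat(A[full U wait]) = {q0, q1, q3}, add states in Sat(wait) with some successor in Z. Already a fixed point.
Sat(E[wait U A[full U wait]]) = {q0, q1, q3}
q2 ∉ Sat(E[wait U A[full U wait]]) = {q0, q1, q3}, so the formula does not hold at q2.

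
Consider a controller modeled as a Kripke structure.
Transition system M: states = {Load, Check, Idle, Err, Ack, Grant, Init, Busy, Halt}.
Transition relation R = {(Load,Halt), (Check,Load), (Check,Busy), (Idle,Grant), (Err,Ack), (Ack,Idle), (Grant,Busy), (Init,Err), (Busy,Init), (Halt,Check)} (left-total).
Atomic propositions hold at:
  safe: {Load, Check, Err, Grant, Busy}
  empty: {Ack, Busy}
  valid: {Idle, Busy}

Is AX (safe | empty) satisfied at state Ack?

No

Sat(safe | empty) = {Load, Check, Err, Ack, Grant, Busy}
Sat(AX (safe | empty)) = {s : every successor in {Load, Check, Err, Ack, Grant, Busy}} = {Check, Idle, Err, Grant, Init, Halt}
Ack ∉ Sat(AX (safe | empty)) = {Check, Idle, Err, Grant, Init, Halt}, so the formula does not hold at Ack.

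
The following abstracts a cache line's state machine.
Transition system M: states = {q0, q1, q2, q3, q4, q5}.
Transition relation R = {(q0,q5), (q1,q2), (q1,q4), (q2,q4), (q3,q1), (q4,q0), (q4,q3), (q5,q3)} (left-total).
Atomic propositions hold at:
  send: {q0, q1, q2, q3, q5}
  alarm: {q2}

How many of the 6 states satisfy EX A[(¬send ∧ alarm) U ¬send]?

Sat(¬send) = {q4}
Sat(¬send ∧ alarm) = ∅
A[(¬send ∧ alarm) U ¬send]: least fixpoint, start Z0 = Sat(¬send) = {q4}, add states in Sat(¬send ∧ alarm) with every successor in Z. Already a fixed point.
Sat(A[(¬send ∧ alarm) U ¬send]) = {q4}
Sat(EX A[(¬send ∧ alarm) U ¬send]) = {s : some successor in {q4}} = {q1, q2}
|Sat(EX A[(¬send ∧ alarm) U ¬send])| = |{q1, q2}| = 2.

2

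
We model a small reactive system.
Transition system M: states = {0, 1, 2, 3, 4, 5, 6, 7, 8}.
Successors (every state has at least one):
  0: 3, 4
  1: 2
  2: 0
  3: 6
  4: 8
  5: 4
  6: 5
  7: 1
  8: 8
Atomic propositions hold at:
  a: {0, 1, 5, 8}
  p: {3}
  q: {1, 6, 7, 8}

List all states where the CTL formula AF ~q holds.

{0, 1, 2, 3, 4, 5, 6, 7}

Sat(~q) = {0, 2, 3, 4, 5}
AF ~q: least fixpoint, start Z0 = {0, 2, 3, 4, 5}, add states with every successor in Z. Z1 = {0, 1, 2, 3, 4, 5, 6}; Z2 = {0, 1, 2, 3, 4, 5, 6, 7}; fixed.
Sat(AF ~q) = {0, 1, 2, 3, 4, 5, 6, 7}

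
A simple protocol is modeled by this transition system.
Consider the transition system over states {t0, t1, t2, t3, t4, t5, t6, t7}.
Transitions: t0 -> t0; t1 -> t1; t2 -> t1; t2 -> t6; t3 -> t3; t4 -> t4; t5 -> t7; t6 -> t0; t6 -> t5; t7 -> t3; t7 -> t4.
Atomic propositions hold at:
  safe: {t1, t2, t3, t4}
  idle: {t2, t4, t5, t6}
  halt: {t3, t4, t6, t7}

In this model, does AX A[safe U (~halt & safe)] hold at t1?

Sat(~halt) = {t0, t1, t2, t5}
Sat(~halt & safe) = {t1, t2}
A[safe U (~halt & safe)]: least fixpoint, start Z0 = Sat((~halt & safe)) = {t1, t2}, add states in Sat(safe) with every successor in Z. Already a fixed point.
Sat(A[safe U (~halt & safe)]) = {t1, t2}
Sat(AX A[safe U (~halt & safe)]) = {s : every successor in {t1, t2}} = {t1}
t1 ∈ Sat(AX A[safe U (~halt & safe)]) = {t1}, so the formula holds at t1.

Yes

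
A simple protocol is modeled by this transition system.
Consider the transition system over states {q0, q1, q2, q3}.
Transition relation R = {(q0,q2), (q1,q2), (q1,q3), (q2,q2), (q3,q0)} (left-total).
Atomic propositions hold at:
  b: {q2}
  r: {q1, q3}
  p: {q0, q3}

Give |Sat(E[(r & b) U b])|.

Sat(r & b) = ∅
E[(r & b) U b]: least fixpoint, start Z0 = Sat(b) = {q2}, add states in Sat(r & b) with some successor in Z. Already a fixed point.
Sat(E[(r & b) U b]) = {q2}
|Sat(E[(r & b) U b])| = |{q2}| = 1.

1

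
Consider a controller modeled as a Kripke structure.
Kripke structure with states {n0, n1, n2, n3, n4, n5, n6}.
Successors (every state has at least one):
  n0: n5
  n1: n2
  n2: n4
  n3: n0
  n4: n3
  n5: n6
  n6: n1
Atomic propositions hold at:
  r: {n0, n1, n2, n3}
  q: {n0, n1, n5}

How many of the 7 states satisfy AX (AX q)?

Sat(AX q) = {s : every successor in {n0, n1, n5}} = {n0, n3, n6}
Sat(AX (AX q)) = {s : every successor in {n0, n3, n6}} = {n3, n4, n5}
|Sat(AX (AX q))| = |{n3, n4, n5}| = 3.

3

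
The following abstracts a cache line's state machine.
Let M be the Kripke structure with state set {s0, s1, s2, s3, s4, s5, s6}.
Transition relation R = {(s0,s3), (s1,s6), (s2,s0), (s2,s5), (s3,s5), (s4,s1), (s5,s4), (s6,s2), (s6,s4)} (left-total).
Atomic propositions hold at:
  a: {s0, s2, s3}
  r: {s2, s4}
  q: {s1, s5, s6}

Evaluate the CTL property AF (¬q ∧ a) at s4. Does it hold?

Sat(¬q) = {s0, s2, s3, s4}
Sat(¬q ∧ a) = {s0, s2, s3}
AF (¬q ∧ a): least fixpoint, start Z0 = {s0, s2, s3}, add states with every successor in Z. Already a fixed point.
Sat(AF (¬q ∧ a)) = {s0, s2, s3}
s4 ∉ Sat(AF (¬q ∧ a)) = {s0, s2, s3}, so the formula does not hold at s4.

No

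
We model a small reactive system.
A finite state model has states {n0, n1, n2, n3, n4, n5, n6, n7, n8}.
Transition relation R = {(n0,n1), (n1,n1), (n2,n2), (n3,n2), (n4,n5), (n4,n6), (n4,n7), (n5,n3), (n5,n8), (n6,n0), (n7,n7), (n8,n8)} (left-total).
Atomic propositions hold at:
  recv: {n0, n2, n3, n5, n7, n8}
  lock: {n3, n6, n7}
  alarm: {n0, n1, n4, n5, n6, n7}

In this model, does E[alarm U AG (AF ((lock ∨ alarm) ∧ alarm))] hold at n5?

No

Sat(lock ∨ alarm) = {n0, n1, n3, n4, n5, n6, n7}
Sat((lock ∨ alarm) ∧ alarm) = {n0, n1, n4, n5, n6, n7}
AF ((lock ∨ alarm) ∧ alarm): least fixpoint, start Z0 = {n0, n1, n4, n5, n6, n7}, add states with every successor in Z. Already a fixed point.
Sat(AF ((lock ∨ alarm) ∧ alarm)) = {n0, n1, n4, n5, n6, n7}
AG (AF ((lock ∨ alarm) ∧ alarm)): greatest fixpoint, start Z0 = {n0, n1, n4, n5, n6, n7}, keep only states in Sat with every successor in Z. Z1 = {n0, n1, n4, n6, n7}; Z2 = {n0, n1, n6, n7}; fixed.
Sat(AG (AF ((lock ∨ alarm) ∧ alarm))) = {n0, n1, n6, n7}
E[alarm U AG (AF ((lock ∨ alarm) ∧ alarm))]: least fixpoint, start Z0 = Sat(AG (AF ((lock ∨ alarm) ∧ alarm))) = {n0, n1, n6, n7}, add states in Sat(alarm) with some successor in Z. Z1 = {n0, n1, n4, n6, n7}; fixed.
Sat(E[alarm U AG (AF ((lock ∨ alarm) ∧ alarm))]) = {n0, n1, n4, n6, n7}
n5 ∉ Sat(E[alarm U AG (AF ((lock ∨ alarm) ∧ alarm))]) = {n0, n1, n4, n6, n7}, so the formula does not hold at n5.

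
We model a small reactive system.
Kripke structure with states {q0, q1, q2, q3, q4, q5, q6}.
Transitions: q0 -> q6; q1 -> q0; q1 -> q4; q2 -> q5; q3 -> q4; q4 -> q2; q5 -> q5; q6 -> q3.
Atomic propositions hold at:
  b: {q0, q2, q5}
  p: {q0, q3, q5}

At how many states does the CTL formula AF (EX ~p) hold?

5

Sat(~p) = {q1, q2, q4, q6}
Sat(EX ~p) = {s : some successor in {q1, q2, q4, q6}} = {q0, q1, q3, q4}
AF (EX ~p): least fixpoint, start Z0 = {q0, q1, q3, q4}, add states with every successor in Z. Z1 = {q0, q1, q3, q4, q6}; fixed.
Sat(AF (EX ~p)) = {q0, q1, q3, q4, q6}
|Sat(AF (EX ~p))| = |{q0, q1, q3, q4, q6}| = 5.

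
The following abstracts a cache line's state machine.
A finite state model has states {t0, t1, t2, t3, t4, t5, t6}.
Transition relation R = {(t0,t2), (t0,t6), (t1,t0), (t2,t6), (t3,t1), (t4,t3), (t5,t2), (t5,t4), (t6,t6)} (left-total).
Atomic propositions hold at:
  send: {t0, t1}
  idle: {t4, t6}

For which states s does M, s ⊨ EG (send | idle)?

Sat(send | idle) = {t0, t1, t4, t6}
EG (send | idle): greatest fixpoint, start Z0 = {t0, t1, t4, t6}, keep only states in Sat with some successor in Z. Z1 = {t0, t1, t6}; fixed.
Sat(EG (send | idle)) = {t0, t1, t6}

{t0, t1, t6}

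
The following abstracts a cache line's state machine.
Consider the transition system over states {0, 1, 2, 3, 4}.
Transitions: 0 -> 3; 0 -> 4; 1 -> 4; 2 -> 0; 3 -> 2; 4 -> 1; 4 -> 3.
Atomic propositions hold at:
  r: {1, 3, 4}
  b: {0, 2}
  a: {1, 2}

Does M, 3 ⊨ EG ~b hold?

Sat(~b) = {1, 3, 4}
EG ~b: greatest fixpoint, start Z0 = {1, 3, 4}, keep only states in Sat with some successor in Z. Z1 = {1, 4}; fixed.
Sat(EG ~b) = {1, 4}
3 ∉ Sat(EG ~b) = {1, 4}, so the formula does not hold at 3.

No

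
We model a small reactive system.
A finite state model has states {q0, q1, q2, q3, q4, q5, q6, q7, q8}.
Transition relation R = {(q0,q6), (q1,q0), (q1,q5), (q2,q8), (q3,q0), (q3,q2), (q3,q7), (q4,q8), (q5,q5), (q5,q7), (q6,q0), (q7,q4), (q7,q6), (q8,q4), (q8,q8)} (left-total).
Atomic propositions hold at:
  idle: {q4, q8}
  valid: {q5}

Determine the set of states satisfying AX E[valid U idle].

{q2, q4, q8}

E[valid U idle]: least fixpoint, start Z0 = Sat(idle) = {q4, q8}, add states in Sat(valid) with some successor in Z. Already a fixed point.
Sat(E[valid U idle]) = {q4, q8}
Sat(AX E[valid U idle]) = {s : every successor in {q4, q8}} = {q2, q4, q8}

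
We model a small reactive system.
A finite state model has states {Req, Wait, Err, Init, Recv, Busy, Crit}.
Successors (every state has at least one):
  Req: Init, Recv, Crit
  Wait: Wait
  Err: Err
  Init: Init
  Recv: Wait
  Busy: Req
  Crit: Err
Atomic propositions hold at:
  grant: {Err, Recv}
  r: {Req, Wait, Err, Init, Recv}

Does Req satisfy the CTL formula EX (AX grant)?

Yes

Sat(AX grant) = {s : every successor in {Err, Recv}} = {Err, Crit}
Sat(EX (AX grant)) = {s : some successor in {Err, Crit}} = {Req, Err, Crit}
Req ∈ Sat(EX (AX grant)) = {Req, Err, Crit}, so the formula holds at Req.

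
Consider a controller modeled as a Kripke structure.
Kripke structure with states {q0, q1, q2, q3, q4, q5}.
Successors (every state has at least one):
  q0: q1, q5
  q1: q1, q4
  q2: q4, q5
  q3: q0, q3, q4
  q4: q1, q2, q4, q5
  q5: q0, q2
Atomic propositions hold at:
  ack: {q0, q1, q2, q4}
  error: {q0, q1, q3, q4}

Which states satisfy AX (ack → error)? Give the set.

{q0, q1, q2, q3}

Sat(ack → error) = {q0, q1, q3, q4, q5}
Sat(AX (ack → error)) = {s : every successor in {q0, q1, q3, q4, q5}} = {q0, q1, q2, q3}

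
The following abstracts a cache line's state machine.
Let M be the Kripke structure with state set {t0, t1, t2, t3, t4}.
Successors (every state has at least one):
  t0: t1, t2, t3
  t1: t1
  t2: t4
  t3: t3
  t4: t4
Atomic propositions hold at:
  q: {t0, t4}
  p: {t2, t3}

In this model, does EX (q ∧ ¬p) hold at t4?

Yes

Sat(¬p) = {t0, t1, t4}
Sat(q ∧ ¬p) = {t0, t4}
Sat(EX (q ∧ ¬p)) = {s : some successor in {t0, t4}} = {t2, t4}
t4 ∈ Sat(EX (q ∧ ¬p)) = {t2, t4}, so the formula holds at t4.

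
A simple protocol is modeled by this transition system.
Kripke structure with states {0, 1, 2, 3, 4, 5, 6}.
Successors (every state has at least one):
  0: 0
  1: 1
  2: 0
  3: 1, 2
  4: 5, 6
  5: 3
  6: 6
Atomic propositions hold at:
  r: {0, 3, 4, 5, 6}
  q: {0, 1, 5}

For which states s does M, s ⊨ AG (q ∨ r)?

{0, 1, 6}

Sat(q ∨ r) = {0, 1, 3, 4, 5, 6}
AG (q ∨ r): greatest fixpoint, start Z0 = {0, 1, 3, 4, 5, 6}, keep only states in Sat with every successor in Z. Z1 = {0, 1, 4, 5, 6}; Z2 = {0, 1, 4, 6}; Z3 = {0, 1, 6}; fixed.
Sat(AG (q ∨ r)) = {0, 1, 6}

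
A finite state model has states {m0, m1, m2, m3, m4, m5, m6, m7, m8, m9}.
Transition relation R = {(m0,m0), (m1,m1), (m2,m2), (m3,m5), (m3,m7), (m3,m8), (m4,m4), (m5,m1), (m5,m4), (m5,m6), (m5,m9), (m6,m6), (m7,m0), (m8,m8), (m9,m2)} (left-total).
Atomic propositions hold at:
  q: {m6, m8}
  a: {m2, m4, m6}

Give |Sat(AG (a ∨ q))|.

Sat(a ∨ q) = {m2, m4, m6, m8}
AG (a ∨ q): greatest fixpoint, start Z0 = {m2, m4, m6, m8}, keep only states in Sat with every successor in Z. Already a fixed point.
Sat(AG (a ∨ q)) = {m2, m4, m6, m8}
|Sat(AG (a ∨ q))| = |{m2, m4, m6, m8}| = 4.

4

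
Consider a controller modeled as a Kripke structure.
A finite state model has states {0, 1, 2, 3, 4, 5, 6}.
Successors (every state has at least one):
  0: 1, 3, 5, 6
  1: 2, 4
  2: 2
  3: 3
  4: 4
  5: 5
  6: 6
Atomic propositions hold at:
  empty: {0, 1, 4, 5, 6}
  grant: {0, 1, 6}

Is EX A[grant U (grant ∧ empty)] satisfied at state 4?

Sat(grant ∧ empty) = {0, 1, 6}
A[grant U (grant ∧ empty)]: least fixpoint, start Z0 = Sat((grant ∧ empty)) = {0, 1, 6}, add states in Sat(grant) with every successor in Z. Already a fixed point.
Sat(A[grant U (grant ∧ empty)]) = {0, 1, 6}
Sat(EX A[grant U (grant ∧ empty)]) = {s : some successor in {0, 1, 6}} = {0, 6}
4 ∉ Sat(EX A[grant U (grant ∧ empty)]) = {0, 6}, so the formula does not hold at 4.

No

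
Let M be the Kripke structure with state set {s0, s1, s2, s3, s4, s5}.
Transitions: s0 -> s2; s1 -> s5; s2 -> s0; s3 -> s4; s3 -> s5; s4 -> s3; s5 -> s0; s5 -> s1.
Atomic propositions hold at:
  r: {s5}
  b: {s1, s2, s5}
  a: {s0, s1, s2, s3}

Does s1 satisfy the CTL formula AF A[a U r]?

Yes

A[a U r]: least fixpoint, start Z0 = Sat(r) = {s5}, add states in Sat(a) with every successor in Z. Z1 = {s1, s5}; fixed.
Sat(A[a U r]) = {s1, s5}
AF A[a U r]: least fixpoint, start Z0 = {s1, s5}, add states with every successor in Z. Already a fixed point.
Sat(AF A[a U r]) = {s1, s5}
s1 ∈ Sat(AF A[a U r]) = {s1, s5}, so the formula holds at s1.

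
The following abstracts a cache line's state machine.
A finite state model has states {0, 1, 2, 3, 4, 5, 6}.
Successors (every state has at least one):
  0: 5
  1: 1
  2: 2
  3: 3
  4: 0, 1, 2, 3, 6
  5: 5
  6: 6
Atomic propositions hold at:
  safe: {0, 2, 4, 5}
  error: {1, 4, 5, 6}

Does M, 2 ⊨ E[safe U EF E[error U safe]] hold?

Yes

E[error U safe]: least fixpoint, start Z0 = Sat(safe) = {0, 2, 4, 5}, add states in Sat(error) with some successor in Z. Already a fixed point.
Sat(E[error U safe]) = {0, 2, 4, 5}
EF E[error U safe]: least fixpoint, start Z0 = {0, 2, 4, 5}, add states with some successor in Z. Already a fixed point.
Sat(EF E[error U safe]) = {0, 2, 4, 5}
E[safe U EF E[error U safe]]: least fixpoint, start Z0 = Sat(EF E[error U safe]) = {0, 2, 4, 5}, add states in Sat(safe) with some successor in Z. Already a fixed point.
Sat(E[safe U EF E[error U safe]]) = {0, 2, 4, 5}
2 ∈ Sat(E[safe U EF E[error U safe]]) = {0, 2, 4, 5}, so the formula holds at 2.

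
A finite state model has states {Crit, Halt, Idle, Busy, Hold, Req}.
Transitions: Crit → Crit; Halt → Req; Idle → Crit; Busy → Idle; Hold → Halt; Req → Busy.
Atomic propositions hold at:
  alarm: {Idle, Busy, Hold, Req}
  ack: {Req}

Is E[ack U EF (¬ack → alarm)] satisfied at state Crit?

No

Sat(¬ack) = {Crit, Halt, Idle, Busy, Hold}
Sat(¬ack → alarm) = {Idle, Busy, Hold, Req}
EF (¬ack → alarm): least fixpoint, start Z0 = {Idle, Busy, Hold, Req}, add states with some successor in Z. Z1 = {Halt, Idle, Busy, Hold, Req}; fixed.
Sat(EF (¬ack → alarm)) = {Halt, Idle, Busy, Hold, Req}
E[ack U EF (¬ack → alarm)]: least fixpoint, start Z0 = Sat(EF (¬ack → alarm)) = {Halt, Idle, Busy, Hold, Req}, add states in Sat(ack) with some successor in Z. Already a fixed point.
Sat(E[ack U EF (¬ack → alarm)]) = {Halt, Idle, Busy, Hold, Req}
Crit ∉ Sat(E[ack U EF (¬ack → alarm)]) = {Halt, Idle, Busy, Hold, Req}, so the formula does not hold at Crit.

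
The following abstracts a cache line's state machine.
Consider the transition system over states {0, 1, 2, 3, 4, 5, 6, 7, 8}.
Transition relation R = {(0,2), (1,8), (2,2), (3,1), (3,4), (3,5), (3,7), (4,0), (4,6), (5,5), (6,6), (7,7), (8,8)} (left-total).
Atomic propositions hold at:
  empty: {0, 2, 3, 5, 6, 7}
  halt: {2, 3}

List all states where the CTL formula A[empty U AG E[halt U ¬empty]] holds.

{1, 8}

Sat(¬empty) = {1, 4, 8}
E[halt U ¬empty]: least fixpoint, start Z0 = Sat(¬empty) = {1, 4, 8}, add states in Sat(halt) with some successor in Z. Z1 = {1, 3, 4, 8}; fixed.
Sat(E[halt U ¬empty]) = {1, 3, 4, 8}
AG E[halt U ¬empty]: greatest fixpoint, start Z0 = {1, 3, 4, 8}, keep only states in Sat with every successor in Z. Z1 = {1, 8}; fixed.
Sat(AG E[halt U ¬empty]) = {1, 8}
A[empty U AG E[halt U ¬empty]]: least fixpoint, start Z0 = Sat(AG E[halt U ¬empty]) = {1, 8}, add states in Sat(empty) with every successor in Z. Already a fixed point.
Sat(A[empty U AG E[halt U ¬empty]]) = {1, 8}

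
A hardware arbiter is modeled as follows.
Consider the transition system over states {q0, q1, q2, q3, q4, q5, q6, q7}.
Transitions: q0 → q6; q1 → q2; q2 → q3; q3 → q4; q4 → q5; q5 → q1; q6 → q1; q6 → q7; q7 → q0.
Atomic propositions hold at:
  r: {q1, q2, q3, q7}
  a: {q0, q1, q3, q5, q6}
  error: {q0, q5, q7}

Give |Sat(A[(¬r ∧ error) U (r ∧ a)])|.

Sat(¬r) = {q0, q4, q5, q6}
Sat(¬r ∧ error) = {q0, q5}
Sat(r ∧ a) = {q1, q3}
A[(¬r ∧ error) U (r ∧ a)]: least fixpoint, start Z0 = Sat((r ∧ a)) = {q1, q3}, add states in Sat(¬r ∧ error) with every successor in Z. Z1 = {q1, q3, q5}; fixed.
Sat(A[(¬r ∧ error) U (r ∧ a)]) = {q1, q3, q5}
|Sat(A[(¬r ∧ error) U (r ∧ a)])| = |{q1, q3, q5}| = 3.

3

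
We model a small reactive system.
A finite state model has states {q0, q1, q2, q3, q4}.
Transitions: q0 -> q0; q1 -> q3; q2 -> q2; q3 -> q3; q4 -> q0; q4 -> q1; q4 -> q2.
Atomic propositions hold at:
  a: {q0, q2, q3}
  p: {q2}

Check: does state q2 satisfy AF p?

Yes

AF p: least fixpoint, start Z0 = {q2}, add states with every successor in Z. Already a fixed point.
Sat(AF p) = {q2}
q2 ∈ Sat(AF p) = {q2}, so the formula holds at q2.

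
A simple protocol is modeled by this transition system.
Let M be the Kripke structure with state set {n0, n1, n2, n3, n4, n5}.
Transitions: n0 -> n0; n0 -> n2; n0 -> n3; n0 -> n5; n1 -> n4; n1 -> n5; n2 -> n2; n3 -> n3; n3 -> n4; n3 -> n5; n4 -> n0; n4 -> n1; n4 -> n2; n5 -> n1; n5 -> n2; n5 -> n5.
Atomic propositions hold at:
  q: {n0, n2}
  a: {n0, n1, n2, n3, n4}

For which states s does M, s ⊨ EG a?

EG a: greatest fixpoint, start Z0 = {n0, n1, n2, n3, n4}, keep only states in Sat with some successor in Z. Already a fixed point.
Sat(EG a) = {n0, n1, n2, n3, n4}

{n0, n1, n2, n3, n4}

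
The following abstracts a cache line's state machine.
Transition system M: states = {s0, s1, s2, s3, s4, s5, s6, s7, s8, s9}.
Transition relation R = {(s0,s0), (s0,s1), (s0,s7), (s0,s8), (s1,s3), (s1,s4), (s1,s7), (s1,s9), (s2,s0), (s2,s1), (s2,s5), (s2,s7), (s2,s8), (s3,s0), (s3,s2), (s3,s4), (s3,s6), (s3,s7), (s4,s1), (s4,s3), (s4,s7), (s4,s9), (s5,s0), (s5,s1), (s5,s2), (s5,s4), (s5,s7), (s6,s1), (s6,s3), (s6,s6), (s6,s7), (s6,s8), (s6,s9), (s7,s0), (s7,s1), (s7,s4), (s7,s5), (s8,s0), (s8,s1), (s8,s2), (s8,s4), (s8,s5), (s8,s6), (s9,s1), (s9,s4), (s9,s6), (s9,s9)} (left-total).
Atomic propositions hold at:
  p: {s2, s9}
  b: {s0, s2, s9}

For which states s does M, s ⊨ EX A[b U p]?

A[b U p]: least fixpoint, start Z0 = Sat(p) = {s2, s9}, add states in Sat(b) with every successor in Z. Already a fixed point.
Sat(A[b U p]) = {s2, s9}
Sat(EX A[b U p]) = {s : some successor in {s2, s9}} = {s1, s3, s4, s5, s6, s8, s9}

{s1, s3, s4, s5, s6, s8, s9}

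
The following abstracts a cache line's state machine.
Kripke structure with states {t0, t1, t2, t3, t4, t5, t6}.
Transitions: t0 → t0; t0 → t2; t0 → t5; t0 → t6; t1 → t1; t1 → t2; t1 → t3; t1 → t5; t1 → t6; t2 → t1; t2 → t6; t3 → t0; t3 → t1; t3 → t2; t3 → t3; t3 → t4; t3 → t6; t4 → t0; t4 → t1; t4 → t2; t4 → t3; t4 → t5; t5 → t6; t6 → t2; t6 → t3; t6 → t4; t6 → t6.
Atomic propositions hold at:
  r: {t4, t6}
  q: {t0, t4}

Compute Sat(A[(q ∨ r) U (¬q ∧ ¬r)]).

{t1, t2, t3, t5}

Sat(q ∨ r) = {t0, t4, t6}
Sat(¬q) = {t1, t2, t3, t5, t6}
Sat(¬r) = {t0, t1, t2, t3, t5}
Sat(¬q ∧ ¬r) = {t1, t2, t3, t5}
A[(q ∨ r) U (¬q ∧ ¬r)]: least fixpoint, start Z0 = Sat((¬q ∧ ¬r)) = {t1, t2, t3, t5}, add states in Sat(q ∨ r) with every successor in Z. Already a fixed point.
Sat(A[(q ∨ r) U (¬q ∧ ¬r)]) = {t1, t2, t3, t5}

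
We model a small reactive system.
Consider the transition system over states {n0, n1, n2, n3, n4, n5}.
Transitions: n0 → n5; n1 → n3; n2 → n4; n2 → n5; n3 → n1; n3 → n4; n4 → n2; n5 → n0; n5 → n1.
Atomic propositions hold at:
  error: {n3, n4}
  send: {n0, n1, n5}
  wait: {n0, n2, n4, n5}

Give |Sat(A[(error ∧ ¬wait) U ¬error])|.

Sat(¬wait) = {n1, n3}
Sat(error ∧ ¬wait) = {n3}
Sat(¬error) = {n0, n1, n2, n5}
A[(error ∧ ¬wait) U ¬error]: least fixpoint, start Z0 = Sat(¬error) = {n0, n1, n2, n5}, add states in Sat(error ∧ ¬wait) with every successor in Z. Already a fixed point.
Sat(A[(error ∧ ¬wait) U ¬error]) = {n0, n1, n2, n5}
|Sat(A[(error ∧ ¬wait) U ¬error])| = |{n0, n1, n2, n5}| = 4.

4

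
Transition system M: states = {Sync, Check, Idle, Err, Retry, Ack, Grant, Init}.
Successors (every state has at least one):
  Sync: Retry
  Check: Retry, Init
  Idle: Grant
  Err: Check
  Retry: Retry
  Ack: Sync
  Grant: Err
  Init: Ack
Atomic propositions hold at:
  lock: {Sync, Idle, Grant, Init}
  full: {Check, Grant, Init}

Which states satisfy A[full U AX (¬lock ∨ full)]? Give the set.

Sat(¬lock) = {Check, Err, Retry, Ack}
Sat(¬lock ∨ full) = {Check, Err, Retry, Ack, Grant, Init}
Sat(AX (¬lock ∨ full)) = {s : every successor in {Check, Err, Retry, Ack, Grant, Init}} = {Sync, Check, Idle, Err, Retry, Grant, Init}
A[full U AX (¬lock ∨ full)]: least fixpoint, start Z0 = Sat(AX (¬lock ∨ full)) = {Sync, Check, Idle, Err, Retry, Grant, Init}, add states in Sat(full) with every successor in Z. Already a fixed point.
Sat(A[full U AX (¬lock ∨ full)]) = {Sync, Check, Idle, Err, Retry, Grant, Init}

{Sync, Check, Idle, Err, Retry, Grant, Init}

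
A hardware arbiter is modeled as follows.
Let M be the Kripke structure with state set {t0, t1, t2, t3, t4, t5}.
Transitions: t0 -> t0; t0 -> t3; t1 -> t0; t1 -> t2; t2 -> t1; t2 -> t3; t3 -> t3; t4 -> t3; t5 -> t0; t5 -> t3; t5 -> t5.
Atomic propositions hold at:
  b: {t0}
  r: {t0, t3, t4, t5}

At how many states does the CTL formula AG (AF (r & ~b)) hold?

2

Sat(~b) = {t1, t2, t3, t4, t5}
Sat(r & ~b) = {t3, t4, t5}
AF (r & ~b): least fixpoint, start Z0 = {t3, t4, t5}, add states with every successor in Z. Already a fixed point.
Sat(AF (r & ~b)) = {t3, t4, t5}
AG (AF (r & ~b)): greatest fixpoint, start Z0 = {t3, t4, t5}, keep only states in Sat with every successor in Z. Z1 = {t3, t4}; fixed.
Sat(AG (AF (r & ~b))) = {t3, t4}
|Sat(AG (AF (r & ~b)))| = |{t3, t4}| = 2.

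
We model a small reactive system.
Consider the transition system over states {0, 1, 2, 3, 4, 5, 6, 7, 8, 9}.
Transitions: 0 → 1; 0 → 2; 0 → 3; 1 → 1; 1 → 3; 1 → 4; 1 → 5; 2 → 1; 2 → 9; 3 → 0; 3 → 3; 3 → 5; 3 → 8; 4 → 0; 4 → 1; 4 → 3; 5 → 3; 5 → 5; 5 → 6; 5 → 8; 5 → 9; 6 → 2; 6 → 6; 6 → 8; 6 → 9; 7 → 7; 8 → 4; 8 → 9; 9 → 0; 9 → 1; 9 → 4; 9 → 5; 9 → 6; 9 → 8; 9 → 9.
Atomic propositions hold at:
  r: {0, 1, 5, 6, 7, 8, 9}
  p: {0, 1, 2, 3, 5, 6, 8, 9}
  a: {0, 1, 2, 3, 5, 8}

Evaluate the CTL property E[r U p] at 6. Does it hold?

E[r U p]: least fixpoint, start Z0 = Sat(p) = {0, 1, 2, 3, 5, 6, 8, 9}, add states in Sat(r) with some successor in Z. Already a fixed point.
Sat(E[r U p]) = {0, 1, 2, 3, 5, 6, 8, 9}
6 ∈ Sat(E[r U p]) = {0, 1, 2, 3, 5, 6, 8, 9}, so the formula holds at 6.

Yes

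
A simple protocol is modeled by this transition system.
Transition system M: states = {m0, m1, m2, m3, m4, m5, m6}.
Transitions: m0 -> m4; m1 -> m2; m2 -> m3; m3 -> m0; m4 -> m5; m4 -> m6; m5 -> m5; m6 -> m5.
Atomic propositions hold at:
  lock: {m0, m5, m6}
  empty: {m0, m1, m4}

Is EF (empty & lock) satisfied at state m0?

Sat(empty & lock) = {m0}
EF (empty & lock): least fixpoint, start Z0 = {m0}, add states with some successor in Z. Z1 = {m0, m3}; Z2 = {m0, m2, m3}; Z3 = {m0, m1, m2, m3}; fixed.
Sat(EF (empty & lock)) = {m0, m1, m2, m3}
m0 ∈ Sat(EF (empty & lock)) = {m0, m1, m2, m3}, so the formula holds at m0.

Yes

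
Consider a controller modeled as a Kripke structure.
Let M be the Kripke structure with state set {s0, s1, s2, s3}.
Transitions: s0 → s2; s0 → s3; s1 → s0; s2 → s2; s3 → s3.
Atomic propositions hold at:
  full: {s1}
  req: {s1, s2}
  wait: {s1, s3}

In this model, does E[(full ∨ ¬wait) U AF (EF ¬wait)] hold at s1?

Sat(¬wait) = {s0, s2}
Sat(full ∨ ¬wait) = {s0, s1, s2}
EF ¬wait: least fixpoint, start Z0 = {s0, s2}, add states with some successor in Z. Z1 = {s0, s1, s2}; fixed.
Sat(EF ¬wait) = {s0, s1, s2}
AF (EF ¬wait): least fixpoint, start Z0 = {s0, s1, s2}, add states with every successor in Z. Already a fixed point.
Sat(AF (EF ¬wait)) = {s0, s1, s2}
E[(full ∨ ¬wait) U AF (EF ¬wait)]: least fixpoint, start Z0 = Sat(AF (EF ¬wait)) = {s0, s1, s2}, add states in Sat(full ∨ ¬wait) with some successor in Z. Already a fixed point.
Sat(E[(full ∨ ¬wait) U AF (EF ¬wait)]) = {s0, s1, s2}
s1 ∈ Sat(E[(full ∨ ¬wait) U AF (EF ¬wait)]) = {s0, s1, s2}, so the formula holds at s1.

Yes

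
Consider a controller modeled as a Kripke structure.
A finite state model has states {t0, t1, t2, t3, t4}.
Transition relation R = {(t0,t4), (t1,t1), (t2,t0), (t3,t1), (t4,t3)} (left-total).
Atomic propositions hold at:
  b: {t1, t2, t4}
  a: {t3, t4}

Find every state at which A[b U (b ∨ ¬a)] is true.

Sat(¬a) = {t0, t1, t2}
Sat(b ∨ ¬a) = {t0, t1, t2, t4}
A[b U (b ∨ ¬a)]: least fixpoint, start Z0 = Sat((b ∨ ¬a)) = {t0, t1, t2, t4}, add states in Sat(b) with every successor in Z. Already a fixed point.
Sat(A[b U (b ∨ ¬a)]) = {t0, t1, t2, t4}

{t0, t1, t2, t4}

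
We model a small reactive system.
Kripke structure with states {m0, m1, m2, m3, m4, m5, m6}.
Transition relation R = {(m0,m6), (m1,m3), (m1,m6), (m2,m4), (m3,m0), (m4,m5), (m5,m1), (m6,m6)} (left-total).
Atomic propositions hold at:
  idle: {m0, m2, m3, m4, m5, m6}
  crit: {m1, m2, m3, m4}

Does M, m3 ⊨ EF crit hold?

Yes

EF crit: least fixpoint, start Z0 = {m1, m2, m3, m4}, add states with some successor in Z. Z1 = {m1, m2, m3, m4, m5}; fixed.
Sat(EF crit) = {m1, m2, m3, m4, m5}
m3 ∈ Sat(EF crit) = {m1, m2, m3, m4, m5}, so the formula holds at m3.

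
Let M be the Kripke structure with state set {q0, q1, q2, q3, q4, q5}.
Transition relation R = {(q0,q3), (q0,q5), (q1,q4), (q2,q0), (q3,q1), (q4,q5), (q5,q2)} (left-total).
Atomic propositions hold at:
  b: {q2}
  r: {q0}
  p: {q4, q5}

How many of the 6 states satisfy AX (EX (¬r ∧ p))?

3

Sat(¬r) = {q1, q2, q3, q4, q5}
Sat(¬r ∧ p) = {q4, q5}
Sat(EX (¬r ∧ p)) = {s : some successor in {q4, q5}} = {q0, q1, q4}
Sat(AX (EX (¬r ∧ p))) = {s : every successor in {q0, q1, q4}} = {q1, q2, q3}
|Sat(AX (EX (¬r ∧ p)))| = |{q1, q2, q3}| = 3.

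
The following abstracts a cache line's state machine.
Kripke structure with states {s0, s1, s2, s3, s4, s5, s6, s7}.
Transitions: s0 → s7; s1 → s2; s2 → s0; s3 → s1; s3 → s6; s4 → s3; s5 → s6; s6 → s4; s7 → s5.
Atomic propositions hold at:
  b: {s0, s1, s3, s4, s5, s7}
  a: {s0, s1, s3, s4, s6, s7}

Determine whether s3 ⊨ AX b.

Sat(AX b) = {s : every successor in {s0, s1, s3, s4, s5, s7}} = {s0, s2, s4, s6, s7}
s3 ∉ Sat(AX b) = {s0, s2, s4, s6, s7}, so the formula does not hold at s3.

No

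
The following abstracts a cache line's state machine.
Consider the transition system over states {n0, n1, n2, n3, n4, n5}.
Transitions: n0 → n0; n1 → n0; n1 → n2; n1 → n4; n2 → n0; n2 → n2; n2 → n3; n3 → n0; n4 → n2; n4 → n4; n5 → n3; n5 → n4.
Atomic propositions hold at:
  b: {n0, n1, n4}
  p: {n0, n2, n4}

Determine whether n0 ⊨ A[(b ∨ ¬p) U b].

Sat(¬p) = {n1, n3, n5}
Sat(b ∨ ¬p) = {n0, n1, n3, n4, n5}
A[(b ∨ ¬p) U b]: least fixpoint, start Z0 = Sat(b) = {n0, n1, n4}, add states in Sat(b ∨ ¬p) with every successor in Z. Z1 = {n0, n1, n3, n4}; Z2 = {n0, n1, n3, n4, n5}; fixed.
Sat(A[(b ∨ ¬p) U b]) = {n0, n1, n3, n4, n5}
n0 ∈ Sat(A[(b ∨ ¬p) U b]) = {n0, n1, n3, n4, n5}, so the formula holds at n0.

Yes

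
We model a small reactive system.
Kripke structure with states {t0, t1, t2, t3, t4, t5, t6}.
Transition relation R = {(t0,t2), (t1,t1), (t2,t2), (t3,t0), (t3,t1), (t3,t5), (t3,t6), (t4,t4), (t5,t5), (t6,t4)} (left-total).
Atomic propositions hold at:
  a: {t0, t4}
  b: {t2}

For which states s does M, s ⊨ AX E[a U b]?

{t0, t2}

E[a U b]: least fixpoint, start Z0 = Sat(b) = {t2}, add states in Sat(a) with some successor in Z. Z1 = {t0, t2}; fixed.
Sat(E[a U b]) = {t0, t2}
Sat(AX E[a U b]) = {s : every successor in {t0, t2}} = {t0, t2}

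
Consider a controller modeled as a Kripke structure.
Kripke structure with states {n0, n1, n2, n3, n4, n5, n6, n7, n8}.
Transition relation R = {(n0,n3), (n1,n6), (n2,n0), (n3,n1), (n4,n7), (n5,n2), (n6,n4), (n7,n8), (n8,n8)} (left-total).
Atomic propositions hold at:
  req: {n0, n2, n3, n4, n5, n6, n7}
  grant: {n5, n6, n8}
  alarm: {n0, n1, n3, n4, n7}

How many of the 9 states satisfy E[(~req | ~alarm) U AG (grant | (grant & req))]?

1

Sat(~req) = {n1, n8}
Sat(~alarm) = {n2, n5, n6, n8}
Sat(~req | ~alarm) = {n1, n2, n5, n6, n8}
Sat(grant & req) = {n5, n6}
Sat(grant | (grant & req)) = {n5, n6, n8}
AG (grant | (grant & req)): greatest fixpoint, start Z0 = {n5, n6, n8}, keep only states in Sat with every successor in Z. Z1 = {n8}; fixed.
Sat(AG (grant | (grant & req))) = {n8}
E[(~req | ~alarm) U AG (grant | (grant & req))]: least fixpoint, start Z0 = Sat(AG (grant | (grant & req))) = {n8}, add states in Sat(~req | ~alarm) with some successor in Z. Already a fixed point.
Sat(E[(~req | ~alarm) U AG (grant | (grant & req))]) = {n8}
|Sat(E[(~req | ~alarm) U AG (grant | (grant & req))])| = |{n8}| = 1.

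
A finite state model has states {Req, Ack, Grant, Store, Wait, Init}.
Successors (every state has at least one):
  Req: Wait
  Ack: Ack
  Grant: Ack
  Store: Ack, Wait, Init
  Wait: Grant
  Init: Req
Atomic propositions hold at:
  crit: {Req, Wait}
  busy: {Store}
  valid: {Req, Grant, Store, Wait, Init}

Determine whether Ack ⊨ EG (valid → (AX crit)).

Yes

Sat(AX crit) = {s : every successor in {Req, Wait}} = {Req, Init}
Sat(valid → (AX crit)) = {Req, Ack, Init}
EG (valid → (AX crit)): greatest fixpoint, start Z0 = {Req, Ack, Init}, keep only states in Sat with some successor in Z. Z1 = {Ack, Init}; Z2 = {Ack}; fixed.
Sat(EG (valid → (AX crit))) = {Ack}
Ack ∈ Sat(EG (valid → (AX crit))) = {Ack}, so the formula holds at Ack.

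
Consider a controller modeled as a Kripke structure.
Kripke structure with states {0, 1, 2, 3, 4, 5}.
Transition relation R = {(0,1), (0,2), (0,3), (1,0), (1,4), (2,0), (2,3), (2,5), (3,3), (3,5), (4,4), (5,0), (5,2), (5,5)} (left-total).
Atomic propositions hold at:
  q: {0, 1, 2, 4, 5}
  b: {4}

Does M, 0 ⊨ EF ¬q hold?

Sat(¬q) = {3}
EF ¬q: least fixpoint, start Z0 = {3}, add states with some successor in Z. Z1 = {0, 2, 3}; Z2 = {0, 1, 2, 3, 5}; fixed.
Sat(EF ¬q) = {0, 1, 2, 3, 5}
0 ∈ Sat(EF ¬q) = {0, 1, 2, 3, 5}, so the formula holds at 0.

Yes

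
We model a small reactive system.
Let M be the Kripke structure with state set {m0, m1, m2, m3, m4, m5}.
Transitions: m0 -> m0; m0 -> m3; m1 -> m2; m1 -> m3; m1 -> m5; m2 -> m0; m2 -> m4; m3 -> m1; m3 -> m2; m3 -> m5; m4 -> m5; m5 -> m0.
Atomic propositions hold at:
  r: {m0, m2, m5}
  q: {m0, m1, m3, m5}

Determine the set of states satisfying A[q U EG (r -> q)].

Sat(r -> q) = {m0, m1, m3, m4, m5}
EG (r -> q): greatest fixpoint, start Z0 = {m0, m1, m3, m4, m5}, keep only states in Sat with some successor in Z. Already a fixed point.
Sat(EG (r -> q)) = {m0, m1, m3, m4, m5}
A[q U EG (r -> q)]: least fixpoint, start Z0 = Sat(EG (r -> q)) = {m0, m1, m3, m4, m5}, add states in Sat(q) with every successor in Z. Already a fixed point.
Sat(A[q U EG (r -> q)]) = {m0, m1, m3, m4, m5}

{m0, m1, m3, m4, m5}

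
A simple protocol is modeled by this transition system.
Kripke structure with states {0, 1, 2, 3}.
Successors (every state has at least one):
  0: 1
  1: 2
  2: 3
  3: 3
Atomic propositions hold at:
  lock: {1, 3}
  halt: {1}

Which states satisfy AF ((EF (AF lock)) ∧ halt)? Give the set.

{0, 1}

AF lock: least fixpoint, start Z0 = {1, 3}, add states with every successor in Z. Z1 = {0, 1, 2, 3}; fixed.
Sat(AF lock) = {0, 1, 2, 3}
EF (AF lock): least fixpoint, start Z0 = {0, 1, 2, 3}, add states with some successor in Z. Already a fixed point.
Sat(EF (AF lock)) = {0, 1, 2, 3}
Sat((EF (AF lock)) ∧ halt) = {1}
AF ((EF (AF lock)) ∧ halt): least fixpoint, start Z0 = {1}, add states with every successor in Z. Z1 = {0, 1}; fixed.
Sat(AF ((EF (AF lock)) ∧ halt)) = {0, 1}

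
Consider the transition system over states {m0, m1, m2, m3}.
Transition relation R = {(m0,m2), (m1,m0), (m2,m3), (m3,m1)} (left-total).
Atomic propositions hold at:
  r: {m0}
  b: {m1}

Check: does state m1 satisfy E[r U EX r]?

Sat(EX r) = {s : some successor in {m0}} = {m1}
E[r U EX r]: least fixpoint, start Z0 = Sat(EX r) = {m1}, add states in Sat(r) with some successor in Z. Already a fixed point.
Sat(E[r U EX r]) = {m1}
m1 ∈ Sat(E[r U EX r]) = {m1}, so the formula holds at m1.

Yes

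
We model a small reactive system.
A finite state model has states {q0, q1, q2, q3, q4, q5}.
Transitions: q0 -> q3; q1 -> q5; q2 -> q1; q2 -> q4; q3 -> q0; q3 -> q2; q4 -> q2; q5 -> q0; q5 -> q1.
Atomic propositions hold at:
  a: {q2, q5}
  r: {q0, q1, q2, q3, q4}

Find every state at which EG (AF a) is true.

AF a: least fixpoint, start Z0 = {q2, q5}, add states with every successor in Z. Z1 = {q1, q2, q4, q5}; fixed.
Sat(AF a) = {q1, q2, q4, q5}
EG (AF a): greatest fixpoint, start Z0 = {q1, q2, q4, q5}, keep only states in Sat with some successor in Z. Already a fixed point.
Sat(EG (AF a)) = {q1, q2, q4, q5}

{q1, q2, q4, q5}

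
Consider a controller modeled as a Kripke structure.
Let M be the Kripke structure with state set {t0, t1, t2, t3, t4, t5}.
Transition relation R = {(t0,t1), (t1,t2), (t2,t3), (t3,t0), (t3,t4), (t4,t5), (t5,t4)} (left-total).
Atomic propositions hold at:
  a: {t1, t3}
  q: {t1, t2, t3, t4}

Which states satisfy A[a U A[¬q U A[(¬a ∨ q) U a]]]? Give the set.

Sat(¬q) = {t0, t5}
Sat(¬a) = {t0, t2, t4, t5}
Sat(¬a ∨ q) = {t0, t1, t2, t3, t4, t5}
A[(¬a ∨ q) U a]: least fixpoint, start Z0 = Sat(a) = {t1, t3}, add states in Sat(¬a ∨ q) with every successor in Z. Z1 = {t0, t1, t2, t3}; fixed.
Sat(A[(¬a ∨ q) U a]) = {t0, t1, t2, t3}
A[¬q U A[(¬a ∨ q) U a]]: least fixpoint, start Z0 = Sat(A[(¬a ∨ q) U a]) = {t0, t1, t2, t3}, add states in Sat(¬q) with every successor in Z. Already a fixed point.
Sat(A[¬q U A[(¬a ∨ q) U a]]) = {t0, t1, t2, t3}
A[a U A[¬q U A[(¬a ∨ q) U a]]]: least fixpoint, start Z0 = Sat(A[¬q U A[(¬a ∨ q) U a]]) = {t0, t1, t2, t3}, add states in Sat(a) with every successor in Z. Already a fixed point.
Sat(A[a U A[¬q U A[(¬a ∨ q) U a]]]) = {t0, t1, t2, t3}

{t0, t1, t2, t3}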